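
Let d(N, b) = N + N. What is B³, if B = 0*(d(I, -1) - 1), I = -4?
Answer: 0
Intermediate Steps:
d(N, b) = 2*N
B = 0 (B = 0*(2*(-4) - 1) = 0*(-8 - 1) = 0*(-9) = 0)
B³ = 0³ = 0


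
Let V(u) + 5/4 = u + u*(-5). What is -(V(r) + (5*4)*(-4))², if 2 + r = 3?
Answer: -116281/16 ≈ -7267.6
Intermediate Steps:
r = 1 (r = -2 + 3 = 1)
V(u) = -5/4 - 4*u (V(u) = -5/4 + (u + u*(-5)) = -5/4 + (u - 5*u) = -5/4 - 4*u)
-(V(r) + (5*4)*(-4))² = -((-5/4 - 4*1) + (5*4)*(-4))² = -((-5/4 - 4) + 20*(-4))² = -(-21/4 - 80)² = -(-341/4)² = -1*116281/16 = -116281/16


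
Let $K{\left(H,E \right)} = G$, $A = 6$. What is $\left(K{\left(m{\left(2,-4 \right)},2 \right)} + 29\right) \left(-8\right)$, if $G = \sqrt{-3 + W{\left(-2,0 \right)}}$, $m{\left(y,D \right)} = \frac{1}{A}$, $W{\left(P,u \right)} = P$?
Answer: $-232 - 8 i \sqrt{5} \approx -232.0 - 17.889 i$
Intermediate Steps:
$m{\left(y,D \right)} = \frac{1}{6}$
$G = i \sqrt{5}$ ($G = \sqrt{-3 - 2} = \sqrt{-5} = i \sqrt{5} \approx 2.2361 i$)
$K{\left(H,E \right)} = i \sqrt{5}$
$\left(K{\left(m{\left(2,-4 \right)},2 \right)} + 29\right) \left(-8\right) = \left(i \sqrt{5} + 29\right) \left(-8\right) = \left(29 + i \sqrt{5}\right) \left(-8\right) = -232 - 8 i \sqrt{5}$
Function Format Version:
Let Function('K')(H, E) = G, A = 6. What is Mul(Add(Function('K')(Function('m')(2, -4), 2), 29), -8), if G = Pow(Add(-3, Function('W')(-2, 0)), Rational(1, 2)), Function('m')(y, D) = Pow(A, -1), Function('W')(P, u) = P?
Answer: Add(-232, Mul(-8, I, Pow(5, Rational(1, 2)))) ≈ Add(-232.00, Mul(-17.889, I))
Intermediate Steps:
Function('m')(y, D) = Rational(1, 6) (Function('m')(y, D) = Pow(6, -1) = Rational(1, 6))
G = Mul(I, Pow(5, Rational(1, 2))) (G = Pow(Add(-3, -2), Rational(1, 2)) = Pow(-5, Rational(1, 2)) = Mul(I, Pow(5, Rational(1, 2))) ≈ Mul(2.2361, I))
Function('K')(H, E) = Mul(I, Pow(5, Rational(1, 2)))
Mul(Add(Function('K')(Function('m')(2, -4), 2), 29), -8) = Mul(Add(Mul(I, Pow(5, Rational(1, 2))), 29), -8) = Mul(Add(29, Mul(I, Pow(5, Rational(1, 2)))), -8) = Add(-232, Mul(-8, I, Pow(5, Rational(1, 2))))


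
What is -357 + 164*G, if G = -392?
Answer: -64645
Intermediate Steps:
-357 + 164*G = -357 + 164*(-392) = -357 - 64288 = -64645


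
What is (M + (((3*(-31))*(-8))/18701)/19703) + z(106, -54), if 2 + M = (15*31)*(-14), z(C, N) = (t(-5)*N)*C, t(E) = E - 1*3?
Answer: 14473336742584/368465803 ≈ 39280.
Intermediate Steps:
t(E) = -3 + E (t(E) = E - 3 = -3 + E)
z(C, N) = -8*C*N (z(C, N) = ((-3 - 5)*N)*C = (-8*N)*C = -8*C*N)
M = -6512 (M = -2 + (15*31)*(-14) = -2 + 465*(-14) = -2 - 6510 = -6512)
(M + (((3*(-31))*(-8))/18701)/19703) + z(106, -54) = (-6512 + (((3*(-31))*(-8))/18701)/19703) - 8*106*(-54) = (-6512 + (-93*(-8)*(1/18701))*(1/19703)) + 45792 = (-6512 + (744*(1/18701))*(1/19703)) + 45792 = (-6512 + (744/18701)*(1/19703)) + 45792 = (-6512 + 744/368465803) + 45792 = -2399449308392/368465803 + 45792 = 14473336742584/368465803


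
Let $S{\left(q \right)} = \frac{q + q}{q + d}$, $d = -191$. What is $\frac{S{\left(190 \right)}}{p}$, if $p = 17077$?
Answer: $- \frac{380}{17077} \approx -0.022252$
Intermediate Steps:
$S{\left(q \right)} = \frac{2 q}{-191 + q}$ ($S{\left(q \right)} = \frac{q + q}{q - 191} = \frac{2 q}{-191 + q}$)
$\frac{S{\left(190 \right)}}{p} = \frac{2 \cdot 190 \frac{1}{-191 + 190}}{17077} = 2 \cdot 190 \frac{1}{-1} \cdot \frac{1}{17077} = 2 \cdot 190 \left(-1\right) \frac{1}{17077} = \left(-380\right) \frac{1}{17077} = - \frac{380}{17077}$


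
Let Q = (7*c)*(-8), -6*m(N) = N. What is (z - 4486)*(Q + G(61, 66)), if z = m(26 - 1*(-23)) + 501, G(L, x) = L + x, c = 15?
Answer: 17082767/6 ≈ 2.8471e+6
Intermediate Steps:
m(N) = -N/6
z = 2957/6 (z = -(26 - 1*(-23))/6 + 501 = -(26 + 23)/6 + 501 = -⅙*49 + 501 = -49/6 + 501 = 2957/6 ≈ 492.83)
Q = -840 (Q = (7*15)*(-8) = 105*(-8) = -840)
(z - 4486)*(Q + G(61, 66)) = (2957/6 - 4486)*(-840 + (61 + 66)) = -23959*(-840 + 127)/6 = -23959/6*(-713) = 17082767/6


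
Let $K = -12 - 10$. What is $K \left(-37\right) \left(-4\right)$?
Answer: $-3256$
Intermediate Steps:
$K = -22$ ($K = -12 - 10 = -22$)
$K \left(-37\right) \left(-4\right) = \left(-22\right) \left(-37\right) \left(-4\right) = 814 \left(-4\right) = -3256$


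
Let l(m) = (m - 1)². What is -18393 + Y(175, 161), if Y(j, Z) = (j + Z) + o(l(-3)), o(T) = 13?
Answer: -18044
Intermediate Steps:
l(m) = (-1 + m)²
Y(j, Z) = 13 + Z + j (Y(j, Z) = (j + Z) + 13 = (Z + j) + 13 = 13 + Z + j)
-18393 + Y(175, 161) = -18393 + (13 + 161 + 175) = -18393 + 349 = -18044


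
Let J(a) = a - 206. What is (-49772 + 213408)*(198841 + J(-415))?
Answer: 32435927920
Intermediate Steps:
J(a) = -206 + a
(-49772 + 213408)*(198841 + J(-415)) = (-49772 + 213408)*(198841 + (-206 - 415)) = 163636*(198841 - 621) = 163636*198220 = 32435927920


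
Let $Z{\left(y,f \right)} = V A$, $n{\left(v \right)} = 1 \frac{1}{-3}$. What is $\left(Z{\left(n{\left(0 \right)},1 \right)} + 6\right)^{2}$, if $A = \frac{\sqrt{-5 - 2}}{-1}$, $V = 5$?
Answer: $\left(6 - 5 i \sqrt{7}\right)^{2} \approx -139.0 - 158.75 i$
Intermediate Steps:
$A = - i \sqrt{7}$ ($A = \sqrt{-7} \left(-1\right) = i \sqrt{7} \left(-1\right) = - i \sqrt{7} \approx - 2.6458 i$)
$n{\left(v \right)} = - \frac{1}{3}$ ($n{\left(v \right)} = 1 \left(- \frac{1}{3}\right) = - \frac{1}{3}$)
$Z{\left(y,f \right)} = - 5 i \sqrt{7}$ ($Z{\left(y,f \right)} = 5 \left(- i \sqrt{7}\right) = - 5 i \sqrt{7}$)
$\left(Z{\left(n{\left(0 \right)},1 \right)} + 6\right)^{2} = \left(- 5 i \sqrt{7} + 6\right)^{2} = \left(6 - 5 i \sqrt{7}\right)^{2}$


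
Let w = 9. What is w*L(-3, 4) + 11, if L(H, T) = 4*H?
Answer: -97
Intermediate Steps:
w*L(-3, 4) + 11 = 9*(4*(-3)) + 11 = 9*(-12) + 11 = -108 + 11 = -97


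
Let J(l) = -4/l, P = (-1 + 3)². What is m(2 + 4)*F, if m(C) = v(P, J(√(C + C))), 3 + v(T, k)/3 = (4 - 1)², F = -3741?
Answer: -67338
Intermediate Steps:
P = 4 (P = 2² = 4)
v(T, k) = 18 (v(T, k) = -9 + 3*(4 - 1)² = -9 + 3*3² = -9 + 3*9 = -9 + 27 = 18)
m(C) = 18
m(2 + 4)*F = 18*(-3741) = -67338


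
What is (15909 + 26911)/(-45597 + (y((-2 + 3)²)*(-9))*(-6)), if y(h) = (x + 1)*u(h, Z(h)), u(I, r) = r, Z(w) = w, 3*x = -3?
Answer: -42820/45597 ≈ -0.93910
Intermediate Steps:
x = -1 (x = (⅓)*(-3) = -1)
y(h) = 0 (y(h) = (-1 + 1)*h = 0*h = 0)
(15909 + 26911)/(-45597 + (y((-2 + 3)²)*(-9))*(-6)) = (15909 + 26911)/(-45597 + (0*(-9))*(-6)) = 42820/(-45597 + 0*(-6)) = 42820/(-45597 + 0) = 42820/(-45597) = 42820*(-1/45597) = -42820/45597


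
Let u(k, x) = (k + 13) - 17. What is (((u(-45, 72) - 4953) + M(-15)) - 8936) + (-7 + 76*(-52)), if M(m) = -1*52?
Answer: -17949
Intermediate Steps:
u(k, x) = -4 + k (u(k, x) = (13 + k) - 17 = -4 + k)
M(m) = -52
(((u(-45, 72) - 4953) + M(-15)) - 8936) + (-7 + 76*(-52)) = ((((-4 - 45) - 4953) - 52) - 8936) + (-7 + 76*(-52)) = (((-49 - 4953) - 52) - 8936) + (-7 - 3952) = ((-5002 - 52) - 8936) - 3959 = (-5054 - 8936) - 3959 = -13990 - 3959 = -17949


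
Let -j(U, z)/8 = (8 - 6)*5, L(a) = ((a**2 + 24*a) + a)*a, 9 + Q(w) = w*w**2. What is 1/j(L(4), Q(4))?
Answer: -1/80 ≈ -0.012500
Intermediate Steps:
Q(w) = -9 + w**3 (Q(w) = -9 + w*w**2 = -9 + w**3)
L(a) = a*(a**2 + 25*a) (L(a) = (a**2 + 25*a)*a = a*(a**2 + 25*a))
j(U, z) = -80 (j(U, z) = -8*(8 - 6)*5 = -16*5 = -8*10 = -80)
1/j(L(4), Q(4)) = 1/(-80) = -1/80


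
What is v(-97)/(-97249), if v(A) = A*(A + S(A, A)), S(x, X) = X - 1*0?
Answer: -18818/97249 ≈ -0.19350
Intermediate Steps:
S(x, X) = X (S(x, X) = X + 0 = X)
v(A) = 2*A² (v(A) = A*(A + A) = A*(2*A) = 2*A²)
v(-97)/(-97249) = (2*(-97)²)/(-97249) = (2*9409)*(-1/97249) = 18818*(-1/97249) = -18818/97249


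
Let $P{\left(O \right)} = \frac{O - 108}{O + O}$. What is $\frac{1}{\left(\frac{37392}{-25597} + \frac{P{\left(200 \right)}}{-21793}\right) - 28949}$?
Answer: $- \frac{55783542100}{1614959249227231} \approx -3.4542 \cdot 10^{-5}$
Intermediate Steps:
$P{\left(O \right)} = \frac{-108 + O}{2 O}$
$\frac{1}{\left(\frac{37392}{-25597} + \frac{P{\left(200 \right)}}{-21793}\right) - 28949} = \frac{1}{\left(\frac{37392}{-25597} + \frac{\frac{1}{2} \cdot \frac{1}{200} \left(-108 + 200\right)}{-21793}\right) - 28949} = \frac{1}{\left(37392 \left(- \frac{1}{25597}\right) + \frac{1}{2} \cdot \frac{1}{200} \cdot 92 \left(- \frac{1}{21793}\right)\right) - 28949} = \frac{1}{\left(- \frac{37392}{25597} + \frac{23}{100} \left(- \frac{1}{21793}\right)\right) - 28949} = \frac{1}{\left(- \frac{37392}{25597} - \frac{23}{2179300}\right) - 28949} = \frac{1}{- \frac{81488974331}{55783542100} - 28949} = \frac{1}{- \frac{1614959249227231}{55783542100}} = - \frac{55783542100}{1614959249227231}$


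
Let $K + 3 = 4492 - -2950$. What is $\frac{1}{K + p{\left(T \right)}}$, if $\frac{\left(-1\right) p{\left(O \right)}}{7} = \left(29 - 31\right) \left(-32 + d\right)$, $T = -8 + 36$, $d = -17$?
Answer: $\frac{1}{6753} \approx 0.00014808$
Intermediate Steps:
$K = 7439$ ($K = -3 + \left(4492 - -2950\right) = -3 + \left(4492 + 2950\right) = -3 + 7442 = 7439$)
$T = 28$
$p{\left(O \right)} = -686$ ($p{\left(O \right)} = - 7 \left(29 - 31\right) \left(-32 - 17\right) = - 7 \left(\left(-2\right) \left(-49\right)\right) = \left(-7\right) 98 = -686$)
$\frac{1}{K + p{\left(T \right)}} = \frac{1}{7439 - 686} = \frac{1}{6753}$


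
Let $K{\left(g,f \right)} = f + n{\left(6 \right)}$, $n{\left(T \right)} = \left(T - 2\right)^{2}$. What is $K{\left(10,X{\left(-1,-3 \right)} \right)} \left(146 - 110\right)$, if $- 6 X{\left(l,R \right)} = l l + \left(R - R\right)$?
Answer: $570$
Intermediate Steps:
$n{\left(T \right)} = \left(-2 + T\right)^{2}$
$X{\left(l,R \right)} = - \frac{l^{2}}{6}$ ($X{\left(l,R \right)} = - \frac{l l + \left(R - R\right)}{6} = - \frac{l^{2} + 0}{6} = - \frac{l^{2}}{6}$)
$K{\left(g,f \right)} = 16 + f$ ($K{\left(g,f \right)} = f + \left(-2 + 6\right)^{2} = f + 4^{2} = f + 16 = 16 + f$)
$K{\left(10,X{\left(-1,-3 \right)} \right)} \left(146 - 110\right) = \left(16 - \frac{\left(-1\right)^{2}}{6}\right) \left(146 - 110\right) = \left(16 - \frac{1}{6}\right) 36 = \frac{95}{6} \cdot 36 = 570$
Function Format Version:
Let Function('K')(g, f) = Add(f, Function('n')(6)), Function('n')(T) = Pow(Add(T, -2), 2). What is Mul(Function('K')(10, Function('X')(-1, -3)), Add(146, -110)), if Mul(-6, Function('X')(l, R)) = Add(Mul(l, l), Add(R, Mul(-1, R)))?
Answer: 570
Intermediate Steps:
Function('n')(T) = Pow(Add(-2, T), 2)
Function('X')(l, R) = Mul(Rational(-1, 6), Pow(l, 2)) (Function('X')(l, R) = Mul(Rational(-1, 6), Add(Mul(l, l), Add(R, Mul(-1, R)))) = Mul(Rational(-1, 6), Add(Pow(l, 2), 0)) = Mul(Rational(-1, 6), Pow(l, 2)))
Function('K')(g, f) = Add(16, f) (Function('K')(g, f) = Add(f, Pow(Add(-2, 6), 2)) = Add(f, Pow(4, 2)) = Add(f, 16) = Add(16, f))
Mul(Function('K')(10, Function('X')(-1, -3)), Add(146, -110)) = Mul(Add(16, Mul(Rational(-1, 6), Pow(-1, 2))), Add(146, -110)) = Mul(Add(16, Mul(Rational(-1, 6), 1)), 36) = Mul(Add(16, Rational(-1, 6)), 36) = Mul(Rational(95, 6), 36) = 570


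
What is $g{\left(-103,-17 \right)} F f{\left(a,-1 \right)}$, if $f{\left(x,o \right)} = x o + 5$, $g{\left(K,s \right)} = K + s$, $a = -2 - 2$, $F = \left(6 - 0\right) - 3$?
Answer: $-3240$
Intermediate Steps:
$F = 3$ ($F = \left(6 + 0\right) - 3 = 6 - 3 = 3$)
$a = -4$ ($a = -2 - 2 = -4$)
$f{\left(x,o \right)} = 5 + o x$ ($f{\left(x,o \right)} = o x + 5 = 5 + o x$)
$g{\left(-103,-17 \right)} F f{\left(a,-1 \right)} = \left(-103 - 17\right) 3 \left(5 - -4\right) = - 120 \cdot 3 \left(5 + 4\right) = - 120 \cdot 3 \cdot 9 = \left(-120\right) 27 = -3240$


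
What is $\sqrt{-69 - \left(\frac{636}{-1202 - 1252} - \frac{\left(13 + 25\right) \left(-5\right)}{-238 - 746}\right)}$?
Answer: $\frac{5 i \sqrt{27756836943}}{100614} \approx 8.2794 i$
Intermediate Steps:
$\sqrt{-69 - \left(\frac{636}{-1202 - 1252} - \frac{\left(13 + 25\right) \left(-5\right)}{-238 - 746}\right)} = \sqrt{-69 + \left(- \frac{636}{-2454} + \frac{38 \left(-5\right)}{-238 - 746}\right)} = \sqrt{-69 - \left(- \frac{106}{409} + \frac{190}{-984}\right)} = \sqrt{-69 + \left(\frac{106}{409} - - \frac{95}{492}\right)} = \sqrt{-69 + \left(\frac{106}{409} + \frac{95}{492}\right)} = \sqrt{-69 + \frac{91007}{201228}} = \sqrt{- \frac{13793725}{201228}} = \frac{5 i \sqrt{27756836943}}{100614}$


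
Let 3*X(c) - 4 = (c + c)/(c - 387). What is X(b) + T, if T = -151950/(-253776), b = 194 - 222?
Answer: 34703187/17552840 ≈ 1.9771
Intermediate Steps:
b = -28
X(c) = 4/3 + 2*c/(3*(-387 + c)) (X(c) = 4/3 + ((c + c)/(c - 387))/3 = 4/3 + ((2*c)/(-387 + c))/3 = 4/3 + (2*c/(-387 + c))/3 = 4/3 + 2*c/(3*(-387 + c)))
T = 25325/42296 (T = -151950*(-1/253776) = 25325/42296 ≈ 0.59876)
X(b) + T = 2*(-258 - 28)/(-387 - 28) + 25325/42296 = 2*(-286)/(-415) + 25325/42296 = 2*(-1/415)*(-286) + 25325/42296 = 572/415 + 25325/42296 = 34703187/17552840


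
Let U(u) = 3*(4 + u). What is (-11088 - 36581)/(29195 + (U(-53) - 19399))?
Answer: -47669/9649 ≈ -4.9403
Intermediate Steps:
U(u) = 12 + 3*u
(-11088 - 36581)/(29195 + (U(-53) - 19399)) = (-11088 - 36581)/(29195 + ((12 + 3*(-53)) - 19399)) = -47669/(29195 + ((12 - 159) - 19399)) = -47669/(29195 + (-147 - 19399)) = -47669/(29195 - 19546) = -47669/9649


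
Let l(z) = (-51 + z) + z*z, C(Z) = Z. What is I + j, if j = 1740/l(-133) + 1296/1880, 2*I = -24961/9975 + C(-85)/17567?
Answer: -1489214106053/3203745173475 ≈ -0.46484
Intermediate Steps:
l(z) = -51 + z + z² (l(z) = (-51 + z) + z² = -51 + z + z²)
I = -219668881/175230825 (I = (-24961/9975 - 85/17567)/2 = (½)*(-439337762/175230825) = -219668881/175230825 ≈ -1.2536)
j = 216314/274245 (j = 1740/(-51 - 133 + (-133)²) + 1296/1880 = 1740/(-51 - 133 + 17689) + 1296*(1/1880) = 1740/17505 + 162/235 = 1740*(1/17505) + 162/235 = 116/1167 + 162/235 = 216314/274245 ≈ 0.78876)
I + j = -219668881/175230825 + 216314/274245 = -1489214106053/3203745173475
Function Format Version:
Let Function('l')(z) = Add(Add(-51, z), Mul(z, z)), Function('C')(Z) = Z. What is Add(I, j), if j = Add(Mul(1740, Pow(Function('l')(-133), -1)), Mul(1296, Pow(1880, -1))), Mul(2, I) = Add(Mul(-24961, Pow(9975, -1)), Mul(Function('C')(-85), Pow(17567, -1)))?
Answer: Rational(-1489214106053, 3203745173475) ≈ -0.46484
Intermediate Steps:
Function('l')(z) = Add(-51, z, Pow(z, 2)) (Function('l')(z) = Add(Add(-51, z), Pow(z, 2)) = Add(-51, z, Pow(z, 2)))
I = Rational(-219668881, 175230825) (I = Mul(Rational(1, 2), Add(Mul(-24961, Pow(9975, -1)), Mul(-85, Pow(17567, -1)))) = Mul(Rational(1, 2), Add(Mul(-24961, Rational(1, 9975)), Mul(-85, Rational(1, 17567)))) = Mul(Rational(1, 2), Add(Rational(-24961, 9975), Rational(-85, 17567))) = Mul(Rational(1, 2), Rational(-439337762, 175230825)) = Rational(-219668881, 175230825) ≈ -1.2536)
j = Rational(216314, 274245) (j = Add(Mul(1740, Pow(Add(-51, -133, Pow(-133, 2)), -1)), Mul(1296, Pow(1880, -1))) = Add(Mul(1740, Pow(Add(-51, -133, 17689), -1)), Mul(1296, Rational(1, 1880))) = Add(Mul(1740, Pow(17505, -1)), Rational(162, 235)) = Add(Mul(1740, Rational(1, 17505)), Rational(162, 235)) = Add(Rational(116, 1167), Rational(162, 235)) = Rational(216314, 274245) ≈ 0.78876)
Add(I, j) = Add(Rational(-219668881, 175230825), Rational(216314, 274245)) = Rational(-1489214106053, 3203745173475)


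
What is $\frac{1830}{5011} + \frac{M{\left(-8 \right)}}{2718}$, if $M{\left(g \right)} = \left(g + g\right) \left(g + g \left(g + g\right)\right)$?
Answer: $- \frac{774530}{2269983} \approx -0.34121$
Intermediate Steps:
$M{\left(g \right)} = 2 g \left(g + 2 g^{2}\right)$ ($M{\left(g \right)} = 2 g \left(g + g 2 g\right) = 2 g \left(g + 2 g^{2}\right)$)
$\frac{1830}{5011} + \frac{M{\left(-8 \right)}}{2718} = \frac{1830}{5011} + \frac{\left(-8\right)^{2} \left(2 + 4 \left(-8\right)\right)}{2718} = 1830 \cdot \frac{1}{5011} + 64 \left(2 - 32\right) \frac{1}{2718} = \frac{1830}{5011} + 64 \left(-30\right) \frac{1}{2718} = \frac{1830}{5011} - \frac{320}{453} = - \frac{774530}{2269983}$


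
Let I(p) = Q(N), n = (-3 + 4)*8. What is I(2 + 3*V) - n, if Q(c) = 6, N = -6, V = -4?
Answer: -2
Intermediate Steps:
n = 8 (n = 1*8 = 8)
I(p) = 6
I(2 + 3*V) - n = 6 - 1*8 = 6 - 8 = -2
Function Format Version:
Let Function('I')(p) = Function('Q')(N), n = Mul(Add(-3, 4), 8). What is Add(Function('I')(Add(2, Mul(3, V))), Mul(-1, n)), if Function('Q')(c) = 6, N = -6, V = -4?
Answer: -2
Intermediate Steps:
n = 8 (n = Mul(1, 8) = 8)
Function('I')(p) = 6
Add(Function('I')(Add(2, Mul(3, V))), Mul(-1, n)) = Add(6, Mul(-1, 8)) = Add(6, -8) = -2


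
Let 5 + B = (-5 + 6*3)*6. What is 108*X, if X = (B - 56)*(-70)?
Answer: -128520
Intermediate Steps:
B = 73 (B = -5 + (-5 + 6*3)*6 = -5 + (-5 + 18)*6 = -5 + 13*6 = -5 + 78 = 73)
X = -1190 (X = (73 - 56)*(-70) = 17*(-70) = -1190)
108*X = 108*(-1190) = -128520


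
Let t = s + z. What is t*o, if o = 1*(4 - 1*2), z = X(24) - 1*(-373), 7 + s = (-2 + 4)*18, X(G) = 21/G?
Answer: 3223/4 ≈ 805.75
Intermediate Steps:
s = 29 (s = -7 + (-2 + 4)*18 = -7 + 2*18 = -7 + 36 = 29)
z = 2991/8 (z = 21/24 - 1*(-373) = 21*(1/24) + 373 = 7/8 + 373 = 2991/8 ≈ 373.88)
t = 3223/8 (t = 29 + 2991/8 = 3223/8 ≈ 402.88)
o = 2 (o = 1*(4 - 2) = 1*2 = 2)
t*o = (3223/8)*2 = 3223/4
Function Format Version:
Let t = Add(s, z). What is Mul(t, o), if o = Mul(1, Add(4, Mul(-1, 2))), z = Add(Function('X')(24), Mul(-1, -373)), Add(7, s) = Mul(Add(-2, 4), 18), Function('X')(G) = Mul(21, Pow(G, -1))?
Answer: Rational(3223, 4) ≈ 805.75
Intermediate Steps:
s = 29 (s = Add(-7, Mul(Add(-2, 4), 18)) = Add(-7, Mul(2, 18)) = Add(-7, 36) = 29)
z = Rational(2991, 8) (z = Add(Mul(21, Pow(24, -1)), Mul(-1, -373)) = Add(Mul(21, Rational(1, 24)), 373) = Add(Rational(7, 8), 373) = Rational(2991, 8) ≈ 373.88)
t = Rational(3223, 8) (t = Add(29, Rational(2991, 8)) = Rational(3223, 8) ≈ 402.88)
o = 2 (o = Mul(1, Add(4, -2)) = Mul(1, 2) = 2)
Mul(t, o) = Mul(Rational(3223, 8), 2) = Rational(3223, 4)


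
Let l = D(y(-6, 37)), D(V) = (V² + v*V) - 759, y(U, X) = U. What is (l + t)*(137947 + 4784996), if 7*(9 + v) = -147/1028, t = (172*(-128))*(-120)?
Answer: 6683402564695611/514 ≈ 1.3003e+13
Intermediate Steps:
t = 2641920 (t = -22016*(-120) = 2641920)
v = -9273/1028 (v = -9 + (-147/1028)/7 = -9 + (-147*1/1028)/7 = -9 + (⅐)*(-147/1028) = -9 - 21/1028 = -9273/1028 ≈ -9.0204)
D(V) = -759 + V² - 9273*V/1028 (D(V) = (V² - 9273*V/1028) - 759 = -759 + V² - 9273*V/1028)
l = -343803/514 (l = -759 + (-6)² - 9273/1028*(-6) = -759 + 36 + 27819/514 = -343803/514 ≈ -668.88)
(l + t)*(137947 + 4784996) = (-343803/514 + 2641920)*(137947 + 4784996) = (1357603077/514)*4922943 = 6683402564695611/514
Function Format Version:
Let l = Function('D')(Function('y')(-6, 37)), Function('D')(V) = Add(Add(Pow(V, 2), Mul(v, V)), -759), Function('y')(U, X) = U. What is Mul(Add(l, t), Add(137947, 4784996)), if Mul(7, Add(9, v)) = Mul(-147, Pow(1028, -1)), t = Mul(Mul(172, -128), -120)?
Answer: Rational(6683402564695611, 514) ≈ 1.3003e+13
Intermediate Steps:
t = 2641920 (t = Mul(-22016, -120) = 2641920)
v = Rational(-9273, 1028) (v = Add(-9, Mul(Rational(1, 7), Mul(-147, Pow(1028, -1)))) = Add(-9, Mul(Rational(1, 7), Mul(-147, Rational(1, 1028)))) = Add(-9, Mul(Rational(1, 7), Rational(-147, 1028))) = Add(-9, Rational(-21, 1028)) = Rational(-9273, 1028) ≈ -9.0204)
Function('D')(V) = Add(-759, Pow(V, 2), Mul(Rational(-9273, 1028), V)) (Function('D')(V) = Add(Add(Pow(V, 2), Mul(Rational(-9273, 1028), V)), -759) = Add(-759, Pow(V, 2), Mul(Rational(-9273, 1028), V)))
l = Rational(-343803, 514) (l = Add(-759, Pow(-6, 2), Mul(Rational(-9273, 1028), -6)) = Add(-759, 36, Rational(27819, 514)) = Rational(-343803, 514) ≈ -668.88)
Mul(Add(l, t), Add(137947, 4784996)) = Mul(Add(Rational(-343803, 514), 2641920), Add(137947, 4784996)) = Mul(Rational(1357603077, 514), 4922943) = Rational(6683402564695611, 514)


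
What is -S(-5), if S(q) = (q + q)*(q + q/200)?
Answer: -201/4 ≈ -50.250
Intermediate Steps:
S(q) = 201*q²/100 (S(q) = (2*q)*(q + q*(1/200)) = (2*q)*(q + q/200) = (2*q)*(201*q/200) = 201*q²/100)
-S(-5) = -201*(-5)²/100 = -201*25/100 = -1*201/4 = -201/4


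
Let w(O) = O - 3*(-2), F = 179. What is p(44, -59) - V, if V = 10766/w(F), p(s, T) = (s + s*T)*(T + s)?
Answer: 7071034/185 ≈ 38222.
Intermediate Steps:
w(O) = 6 + O (w(O) = O + 6 = 6 + O)
p(s, T) = (T + s)*(s + T*s) (p(s, T) = (s + T*s)*(T + s) = (T + s)*(s + T*s))
V = 10766/185 (V = 10766/(6 + 179) = 10766/185 ≈ 58.195)
p(44, -59) - V = 44*(-59 + 44 + (-59)**2 - 59*44) - 1*10766/185 = 44*(-59 + 44 + 3481 - 2596) - 10766/185 = 44*870 - 10766/185 = 38280 - 10766/185 = 7071034/185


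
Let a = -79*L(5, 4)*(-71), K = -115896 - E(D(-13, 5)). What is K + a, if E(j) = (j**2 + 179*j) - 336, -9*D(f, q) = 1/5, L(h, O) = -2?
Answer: -256717396/2025 ≈ -1.2677e+5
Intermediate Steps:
D(f, q) = -1/45 (D(f, q) = -1/9/5 = -1/9*1/5 = -1/45)
E(j) = -336 + j**2 + 179*j
K = -234000946/2025 (K = -115896 - (-336 + (-1/45)**2 + 179*(-1/45)) = -115896 - (-336 + 1/2025 - 179/45) = -115896 - 1*(-688454/2025) = -115896 + 688454/2025 = -234000946/2025 ≈ -1.1556e+5)
a = -11218 (a = -79*(-2)*(-71) = 158*(-71) = -11218)
K + a = -234000946/2025 - 11218 = -256717396/2025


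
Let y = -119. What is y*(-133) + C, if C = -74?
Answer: 15753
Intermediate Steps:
y*(-133) + C = -119*(-133) - 74 = 15827 - 74 = 15753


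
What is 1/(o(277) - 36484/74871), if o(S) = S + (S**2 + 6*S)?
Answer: 74871/5889915344 ≈ 1.2712e-5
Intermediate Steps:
o(S) = S**2 + 7*S
1/(o(277) - 36484/74871) = 1/(277*(7 + 277) - 36484/74871) = 1/(277*284 - 36484*1/74871) = 1/(78668 - 36484/74871) = 1/(5889915344/74871) = 74871/5889915344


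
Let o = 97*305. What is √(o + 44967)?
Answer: 2*√18638 ≈ 273.04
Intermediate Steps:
o = 29585
√(o + 44967) = √(29585 + 44967) = √74552 = 2*√18638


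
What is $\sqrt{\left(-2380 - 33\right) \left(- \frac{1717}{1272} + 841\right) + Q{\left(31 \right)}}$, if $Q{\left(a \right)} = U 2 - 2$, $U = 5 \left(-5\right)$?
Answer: $\frac{i \sqrt{819560602482}}{636} \approx 1423.4 i$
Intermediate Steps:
$U = -25$
$Q{\left(a \right)} = -52$ ($Q{\left(a \right)} = \left(-25\right) 2 - 2 = -50 - 2 = -52$)
$\sqrt{\left(-2380 - 33\right) \left(- \frac{1717}{1272} + 841\right) + Q{\left(31 \right)}} = \sqrt{\left(-2380 - 33\right) \left(- \frac{1717}{1272} + 841\right) - 52} = \sqrt{- 2413 \left(\left(-1717\right) \frac{1}{1272} + 841\right) - 52} = \sqrt{- 2413 \left(- \frac{1717}{1272} + 841\right) - 52} = \sqrt{\left(-2413\right) \frac{1068035}{1272} - 52} = \sqrt{- \frac{2577168455}{1272} - 52} = \sqrt{- \frac{2577234599}{1272}} = \frac{i \sqrt{819560602482}}{636}$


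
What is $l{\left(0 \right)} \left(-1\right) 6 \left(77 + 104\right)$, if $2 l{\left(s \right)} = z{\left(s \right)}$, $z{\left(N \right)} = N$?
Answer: $0$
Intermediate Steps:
$l{\left(s \right)} = \frac{s}{2}$
$l{\left(0 \right)} \left(-1\right) 6 \left(77 + 104\right) = \frac{1}{2} \cdot 0 \left(-1\right) 6 \left(77 + 104\right) = 0 \left(-1\right) 6 \cdot 181 = 0 \cdot 6 \cdot 181 = 0 \cdot 181 = 0$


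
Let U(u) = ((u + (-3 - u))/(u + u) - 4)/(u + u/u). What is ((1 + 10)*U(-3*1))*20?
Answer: 385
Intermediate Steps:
U(u) = (-4 - 3/(2*u))/(1 + u) (U(u) = (-3*1/(2*u) - 4)/(u + 1) = (-3/(2*u) - 4)/(1 + u) = (-4 - 3/(2*u))/(1 + u))
((1 + 10)*U(-3*1))*20 = ((1 + 10)*((-3 - (-24))/(2*((-3*1))*(1 - 3*1))))*20 = (11*((½)*(-3 - 8*(-3))/(-3*(1 - 3))))*20 = (11*((½)*(-⅓)*(-3 + 24)/(-2)))*20 = (11*((½)*(-⅓)*(-½)*21))*20 = (11*(7/4))*20 = (77/4)*20 = 385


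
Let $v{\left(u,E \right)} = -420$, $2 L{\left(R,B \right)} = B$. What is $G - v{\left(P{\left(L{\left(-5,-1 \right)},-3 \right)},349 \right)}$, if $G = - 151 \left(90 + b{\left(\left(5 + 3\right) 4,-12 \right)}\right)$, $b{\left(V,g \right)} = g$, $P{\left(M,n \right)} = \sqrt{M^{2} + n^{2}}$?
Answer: $-11358$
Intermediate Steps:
$L{\left(R,B \right)} = \frac{B}{2}$
$G = -11778$ ($G = - 151 \left(90 - 12\right) = \left(-151\right) 78 = -11778$)
$G - v{\left(P{\left(L{\left(-5,-1 \right)},-3 \right)},349 \right)} = -11778 - -420 = -11778 + 420 = -11358$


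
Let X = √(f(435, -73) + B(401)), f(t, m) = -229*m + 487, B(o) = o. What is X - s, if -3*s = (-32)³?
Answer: -32768/3 + √17605 ≈ -10790.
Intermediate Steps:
s = 32768/3 (s = -⅓*(-32)³ = -⅓*(-32768) = 32768/3 ≈ 10923.)
f(t, m) = 487 - 229*m
X = √17605 (X = √((487 - 229*(-73)) + 401) = √((487 + 16717) + 401) = √(17204 + 401) = √17605 ≈ 132.68)
X - s = √17605 - 1*32768/3 = √17605 - 32768/3 = -32768/3 + √17605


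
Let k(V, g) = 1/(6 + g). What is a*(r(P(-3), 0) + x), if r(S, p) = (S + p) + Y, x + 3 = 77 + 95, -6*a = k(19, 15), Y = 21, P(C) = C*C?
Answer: -199/126 ≈ -1.5794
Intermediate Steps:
P(C) = C²
a = -1/126 (a = -1/(6*(6 + 15)) = -⅙/21 = -⅙*1/21 = -1/126 ≈ -0.0079365)
x = 169 (x = -3 + (77 + 95) = -3 + 172 = 169)
r(S, p) = 21 + S + p (r(S, p) = (S + p) + 21 = 21 + S + p)
a*(r(P(-3), 0) + x) = -((21 + (-3)² + 0) + 169)/126 = -((21 + 9 + 0) + 169)/126 = -(30 + 169)/126 = -1/126*199 = -199/126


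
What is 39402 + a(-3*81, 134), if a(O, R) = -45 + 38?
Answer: 39395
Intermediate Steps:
a(O, R) = -7
39402 + a(-3*81, 134) = 39402 - 7 = 39395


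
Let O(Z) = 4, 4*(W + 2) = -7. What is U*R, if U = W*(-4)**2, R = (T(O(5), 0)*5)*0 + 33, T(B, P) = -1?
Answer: -1980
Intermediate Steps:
W = -15/4 (W = -2 + (1/4)*(-7) = -2 - 7/4 = -15/4 ≈ -3.7500)
R = 33 (R = -1*5*0 + 33 = -5*0 + 33 = 0 + 33 = 33)
U = -60 (U = -15/4*(-4)**2 = -15/4*16 = -60)
U*R = -60*33 = -1980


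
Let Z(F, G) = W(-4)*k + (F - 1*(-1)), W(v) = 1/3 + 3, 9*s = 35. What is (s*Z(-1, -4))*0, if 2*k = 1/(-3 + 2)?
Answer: 0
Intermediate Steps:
s = 35/9 (s = (⅑)*35 = 35/9 ≈ 3.8889)
W(v) = 10/3 (W(v) = ⅓ + 3 = 10/3)
k = -½ (k = 1/(2*(-3 + 2)) = (½)/(-1) = (½)*(-1) = -½ ≈ -0.50000)
Z(F, G) = -⅔ + F (Z(F, G) = (10/3)*(-½) + (F - 1*(-1)) = -5/3 + (F + 1) = -5/3 + (1 + F) = -⅔ + F)
(s*Z(-1, -4))*0 = (35*(-⅔ - 1)/9)*0 = ((35/9)*(-5/3))*0 = -175/27*0 = 0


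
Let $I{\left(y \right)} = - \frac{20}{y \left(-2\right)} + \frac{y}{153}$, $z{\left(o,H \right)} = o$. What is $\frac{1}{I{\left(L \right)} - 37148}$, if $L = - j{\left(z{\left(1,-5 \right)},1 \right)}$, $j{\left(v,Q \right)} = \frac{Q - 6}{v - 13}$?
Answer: $- \frac{1836}{68247797} \approx -2.6902 \cdot 10^{-5}$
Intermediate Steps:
$j{\left(v,Q \right)} = \frac{-6 + Q}{-13 + v}$
$L = - \frac{5}{12}$ ($L = - \frac{-6 + 1}{-13 + 1} = - \frac{-5}{-12} = - \frac{\left(-1\right) \left(-5\right)}{12} = \left(-1\right) \frac{5}{12} = - \frac{5}{12} \approx -0.41667$)
$I{\left(y \right)} = \frac{10}{y} + \frac{y}{153}$ ($I{\left(y \right)} = - \frac{20}{\left(-2\right) y} + y \frac{1}{153} = - 20 \left(- \frac{1}{2 y}\right) + \frac{y}{153} = \frac{10}{y} + \frac{y}{153}$)
$\frac{1}{I{\left(L \right)} - 37148} = \frac{1}{\left(\frac{10}{- \frac{5}{12}} + \frac{1}{153} \left(- \frac{5}{12}\right)\right) - 37148} = \frac{1}{\left(10 \left(- \frac{12}{5}\right) - \frac{5}{1836}\right) - 37148} = \frac{1}{\left(-24 - \frac{5}{1836}\right) - 37148} = \frac{1}{- \frac{44069}{1836} - 37148} = \frac{1}{- \frac{68247797}{1836}} = - \frac{1836}{68247797}$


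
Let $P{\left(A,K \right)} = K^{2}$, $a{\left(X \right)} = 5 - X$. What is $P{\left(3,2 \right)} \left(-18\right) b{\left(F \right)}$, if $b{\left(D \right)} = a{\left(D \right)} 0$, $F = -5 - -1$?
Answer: $0$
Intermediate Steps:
$F = -4$ ($F = -5 + 1 = -4$)
$b{\left(D \right)} = 0$ ($b{\left(D \right)} = \left(5 - D\right) 0 = 0$)
$P{\left(3,2 \right)} \left(-18\right) b{\left(F \right)} = 2^{2} \left(-18\right) 0 = 4 \left(-18\right) 0 = \left(-72\right) 0 = 0$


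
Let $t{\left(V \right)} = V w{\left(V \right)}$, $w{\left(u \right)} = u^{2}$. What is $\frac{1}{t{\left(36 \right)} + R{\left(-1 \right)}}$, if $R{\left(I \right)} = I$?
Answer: $\frac{1}{46655} \approx 2.1434 \cdot 10^{-5}$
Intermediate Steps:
$t{\left(V \right)} = V^{3}$ ($t{\left(V \right)} = V V^{2} = V^{3}$)
$\frac{1}{t{\left(36 \right)} + R{\left(-1 \right)}} = \frac{1}{36^{3} - 1} = \frac{1}{46656 - 1} = \frac{1}{46655}$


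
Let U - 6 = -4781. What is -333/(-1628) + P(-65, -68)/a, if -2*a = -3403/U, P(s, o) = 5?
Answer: -2070373/149732 ≈ -13.827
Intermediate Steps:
U = -4775 (U = 6 - 4781 = -4775)
a = -3403/9550 (a = -(-3403)/(2*(-4775)) = -(-3403)*(-1)/(2*4775) = -1/2*3403/4775 = -3403/9550 ≈ -0.35634)
-333/(-1628) + P(-65, -68)/a = -333/(-1628) + 5/(-3403/9550) = -333*(-1/1628) + 5*(-9550/3403) = 9/44 - 47750/3403 = -2070373/149732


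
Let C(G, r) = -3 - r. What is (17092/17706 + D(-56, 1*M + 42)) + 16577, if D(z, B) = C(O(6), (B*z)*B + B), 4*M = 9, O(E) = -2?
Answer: 4468364609/35412 ≈ 1.2618e+5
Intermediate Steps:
M = 9/4 (M = (¼)*9 = 9/4 ≈ 2.2500)
D(z, B) = -3 - B - z*B² (D(z, B) = -3 - ((B*z)*B + B) = -3 - (z*B² + B) = -3 - (B + z*B²) = -3 + (-B - z*B²) = -3 - B - z*B²)
(17092/17706 + D(-56, 1*M + 42)) + 16577 = (17092/17706 + (-3 - (1*(9/4) + 42)*(1 + (1*(9/4) + 42)*(-56)))) + 16577 = (17092*(1/17706) + (-3 - (9/4 + 42)*(1 + (9/4 + 42)*(-56)))) + 16577 = (8546/8853 + (-3 - 1*177/4*(1 + (177/4)*(-56)))) + 16577 = (8546/8853 + (-3 - 1*177/4*(1 - 2478))) + 16577 = (8546/8853 + (-3 - 1*177/4*(-2477))) + 16577 = (8546/8853 + (-3 + 438429/4)) + 16577 = (8546/8853 + 438417/4) + 16577 = 3881339885/35412 + 16577 = 4468364609/35412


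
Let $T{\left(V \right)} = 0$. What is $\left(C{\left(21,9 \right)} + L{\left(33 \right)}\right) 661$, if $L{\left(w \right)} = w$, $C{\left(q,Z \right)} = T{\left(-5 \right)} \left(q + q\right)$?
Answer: $21813$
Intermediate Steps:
$C{\left(q,Z \right)} = 0$ ($C{\left(q,Z \right)} = 0 \left(q + q\right) = 0 \cdot 2 q = 0$)
$\left(C{\left(21,9 \right)} + L{\left(33 \right)}\right) 661 = \left(0 + 33\right) 661 = 33 \cdot 661 = 21813$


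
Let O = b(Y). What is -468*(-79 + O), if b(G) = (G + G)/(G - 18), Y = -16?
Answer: 621036/17 ≈ 36532.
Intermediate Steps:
b(G) = 2*G/(-18 + G) (b(G) = (2*G)/(-18 + G) = 2*G/(-18 + G))
O = 16/17 (O = 2*(-16)/(-18 - 16) = 2*(-16)/(-34) = 2*(-16)*(-1/34) = 16/17 ≈ 0.94118)
-468*(-79 + O) = -468*(-79 + 16/17) = -468*(-1327/17) = 621036/17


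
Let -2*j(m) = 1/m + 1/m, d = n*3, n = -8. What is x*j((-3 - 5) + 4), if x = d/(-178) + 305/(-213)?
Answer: -24589/75828 ≈ -0.32427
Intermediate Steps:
d = -24 (d = -8*3 = -24)
j(m) = -1/m (j(m) = -(1/m + 1/m)/2 = -1/m)
x = -24589/18957 (x = -24/(-178) + 305/(-213) = -24*(-1/178) + 305*(-1/213) = 12/89 - 305/213 = -24589/18957 ≈ -1.2971)
x*j((-3 - 5) + 4) = -(-24589)/(18957*((-3 - 5) + 4)) = -(-24589)/(18957*(-8 + 4)) = -(-24589)/(18957*(-4)) = -(-24589)*(-1)/(18957*4) = -24589/18957*¼ = -24589/75828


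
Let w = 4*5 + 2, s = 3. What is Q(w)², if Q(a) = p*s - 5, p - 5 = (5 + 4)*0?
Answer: 100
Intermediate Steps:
p = 5 (p = 5 + (5 + 4)*0 = 5 + 9*0 = 5 + 0 = 5)
w = 22 (w = 20 + 2 = 22)
Q(a) = 10 (Q(a) = 5*3 - 5 = 15 - 5 = 10)
Q(w)² = 10² = 100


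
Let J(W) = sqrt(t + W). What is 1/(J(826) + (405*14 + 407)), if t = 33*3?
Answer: 6077/36929004 - 5*sqrt(37)/36929004 ≈ 0.00016374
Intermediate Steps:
t = 99
J(W) = sqrt(99 + W)
1/(J(826) + (405*14 + 407)) = 1/(sqrt(99 + 826) + (405*14 + 407)) = 1/(sqrt(925) + (5670 + 407)) = 1/(5*sqrt(37) + 6077) = 1/(6077 + 5*sqrt(37))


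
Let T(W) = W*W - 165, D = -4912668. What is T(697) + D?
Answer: -4427024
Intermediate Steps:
T(W) = -165 + W**2 (T(W) = W**2 - 165 = -165 + W**2)
T(697) + D = (-165 + 697**2) - 4912668 = (-165 + 485809) - 4912668 = 485644 - 4912668 = -4427024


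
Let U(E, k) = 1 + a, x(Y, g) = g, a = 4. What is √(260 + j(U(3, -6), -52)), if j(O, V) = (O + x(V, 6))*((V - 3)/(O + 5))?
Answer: √798/2 ≈ 14.124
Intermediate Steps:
U(E, k) = 5 (U(E, k) = 1 + 4 = 5)
j(O, V) = (-3 + V)*(6 + O)/(5 + O) (j(O, V) = (O + 6)*((V - 3)/(O + 5)) = (6 + O)*((-3 + V)/(5 + O)) = (-3 + V)*(6 + O)/(5 + O))
√(260 + j(U(3, -6), -52)) = √(260 + (-18 - 3*5 + 6*(-52) + 5*(-52))/(5 + 5)) = √(260 + (-18 - 15 - 312 - 260)/10) = √(260 + (⅒)*(-605)) = √(260 - 121/2) = √(399/2) = √798/2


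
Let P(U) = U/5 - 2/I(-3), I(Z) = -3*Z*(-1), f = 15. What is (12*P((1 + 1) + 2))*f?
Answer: 184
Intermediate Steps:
I(Z) = 3*Z
P(U) = 2/9 + U/5 (P(U) = U/5 - 2/(3*(-3)) = U*(⅕) - 2/(-9) = U/5 - 2*(-⅑) = U/5 + 2/9 = 2/9 + U/5)
(12*P((1 + 1) + 2))*f = (12*(2/9 + ((1 + 1) + 2)/5))*15 = (12*(2/9 + (2 + 2)/5))*15 = (12*(2/9 + (⅕)*4))*15 = (12*(2/9 + ⅘))*15 = (12*(46/45))*15 = (184/15)*15 = 184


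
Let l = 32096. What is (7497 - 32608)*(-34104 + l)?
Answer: 50422888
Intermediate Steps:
(7497 - 32608)*(-34104 + l) = (7497 - 32608)*(-34104 + 32096) = -25111*(-2008) = 50422888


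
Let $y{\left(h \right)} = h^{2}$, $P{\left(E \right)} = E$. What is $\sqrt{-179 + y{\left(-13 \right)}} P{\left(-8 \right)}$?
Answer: $- 8 i \sqrt{10} \approx - 25.298 i$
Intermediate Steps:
$\sqrt{-179 + y{\left(-13 \right)}} P{\left(-8 \right)} = \sqrt{-179 + \left(-13\right)^{2}} \left(-8\right) = \sqrt{-179 + 169} \left(-8\right) = \sqrt{-10} \left(-8\right) = i \sqrt{10} \left(-8\right) = - 8 i \sqrt{10}$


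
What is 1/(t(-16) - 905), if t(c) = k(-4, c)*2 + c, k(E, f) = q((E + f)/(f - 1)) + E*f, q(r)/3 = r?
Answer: -17/13361 ≈ -0.0012724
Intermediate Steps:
q(r) = 3*r
k(E, f) = E*f + 3*(E + f)/(-1 + f) (k(E, f) = 3*((E + f)/(f - 1)) + E*f = 3*((E + f)/(-1 + f)) + E*f = 3*(E + f)/(-1 + f) + E*f = E*f + 3*(E + f)/(-1 + f))
t(c) = c + 2*(-12 + 3*c - 4*c*(-1 + c))/(-1 + c) (t(c) = ((3*(-4) + 3*c - 4*c*(-1 + c))/(-1 + c))*2 + c = ((-12 + 3*c - 4*c*(-1 + c))/(-1 + c))*2 + c = 2*(-12 + 3*c - 4*c*(-1 + c))/(-1 + c) + c = c + 2*(-12 + 3*c - 4*c*(-1 + c))/(-1 + c))
1/(t(-16) - 905) = 1/((-24 - 7*(-16)² + 13*(-16))/(-1 - 16) - 905) = 1/((-24 - 7*256 - 208)/(-17) - 905) = 1/(-(-24 - 1792 - 208)/17 - 905) = 1/(-1/17*(-2024) - 905) = 1/(2024/17 - 905) = 1/(-13361/17) = -17/13361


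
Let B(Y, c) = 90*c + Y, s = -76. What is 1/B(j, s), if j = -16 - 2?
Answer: -1/6858 ≈ -0.00014582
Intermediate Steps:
j = -18
B(Y, c) = Y + 90*c
1/B(j, s) = 1/(-18 + 90*(-76)) = 1/(-18 - 6840) = 1/(-6858) = -1/6858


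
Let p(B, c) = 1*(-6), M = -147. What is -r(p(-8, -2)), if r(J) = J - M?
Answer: -141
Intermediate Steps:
p(B, c) = -6
r(J) = 147 + J (r(J) = J - 1*(-147) = J + 147 = 147 + J)
-r(p(-8, -2)) = -(147 - 6) = -1*141 = -141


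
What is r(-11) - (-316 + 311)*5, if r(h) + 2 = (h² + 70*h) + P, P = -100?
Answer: -726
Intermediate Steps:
r(h) = -102 + h² + 70*h (r(h) = -2 + ((h² + 70*h) - 100) = -2 + (-100 + h² + 70*h) = -102 + h² + 70*h)
r(-11) - (-316 + 311)*5 = (-102 + (-11)² + 70*(-11)) - (-316 + 311)*5 = (-102 + 121 - 770) - (-5)*5 = -751 - 1*(-25) = -751 + 25 = -726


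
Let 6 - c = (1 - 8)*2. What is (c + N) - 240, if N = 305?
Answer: 85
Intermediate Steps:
c = 20 (c = 6 - (1 - 8)*2 = 6 - (-7)*2 = 6 - 1*(-14) = 6 + 14 = 20)
(c + N) - 240 = (20 + 305) - 240 = 325 - 240 = 85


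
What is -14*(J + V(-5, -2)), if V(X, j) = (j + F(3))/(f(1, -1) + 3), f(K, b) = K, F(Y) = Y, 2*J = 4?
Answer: -63/2 ≈ -31.500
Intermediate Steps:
J = 2 (J = (½)*4 = 2)
V(X, j) = ¾ + j/4 (V(X, j) = (j + 3)/(1 + 3) = (3 + j)/4 = (3 + j)*(¼) = ¾ + j/4)
-14*(J + V(-5, -2)) = -14*(2 + (¾ + (¼)*(-2))) = -14*(2 + (¾ - ½)) = -14*(2 + ¼) = -14*9/4 = -63/2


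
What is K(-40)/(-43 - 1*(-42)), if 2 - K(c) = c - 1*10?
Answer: -52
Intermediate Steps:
K(c) = 12 - c (K(c) = 2 - (c - 1*10) = 2 - (c - 10) = 2 - (-10 + c) = 2 + (10 - c) = 12 - c)
K(-40)/(-43 - 1*(-42)) = (12 - 1*(-40))/(-43 - 1*(-42)) = (12 + 40)/(-43 + 42) = 52/(-1) = -1*52 = -52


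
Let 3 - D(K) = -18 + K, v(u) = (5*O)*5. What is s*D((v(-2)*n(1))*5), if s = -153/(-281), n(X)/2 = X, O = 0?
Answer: 3213/281 ≈ 11.434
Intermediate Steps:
n(X) = 2*X
v(u) = 0 (v(u) = (5*0)*5 = 0*5 = 0)
D(K) = 21 - K (D(K) = 3 - (-18 + K) = 3 + (18 - K) = 21 - K)
s = 153/281 (s = -153*(-1/281) = 153/281 ≈ 0.54448)
s*D((v(-2)*n(1))*5) = 153*(21 - 0*(2*1)*5)/281 = 153*(21 - 0*2*5)/281 = 153*(21 - 0*5)/281 = 153*(21 - 1*0)/281 = 153*(21 + 0)/281 = (153/281)*21 = 3213/281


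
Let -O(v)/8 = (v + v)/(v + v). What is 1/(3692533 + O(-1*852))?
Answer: 1/3692525 ≈ 2.7082e-7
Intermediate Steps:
O(v) = -8 (O(v) = -8*(v + v)/(v + v) = -8*2*v/(2*v) = -8*2*v*1/(2*v) = -8*1 = -8)
1/(3692533 + O(-1*852)) = 1/(3692533 - 8) = 1/3692525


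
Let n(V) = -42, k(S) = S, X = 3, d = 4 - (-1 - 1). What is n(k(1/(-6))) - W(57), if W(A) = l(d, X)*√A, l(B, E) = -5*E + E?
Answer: -42 + 12*√57 ≈ 48.598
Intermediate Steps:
d = 6 (d = 4 - 1*(-2) = 4 + 2 = 6)
l(B, E) = -4*E
W(A) = -12*√A (W(A) = (-4*3)*√A = -12*√A)
n(k(1/(-6))) - W(57) = -42 - (-12)*√57 = -42 + 12*√57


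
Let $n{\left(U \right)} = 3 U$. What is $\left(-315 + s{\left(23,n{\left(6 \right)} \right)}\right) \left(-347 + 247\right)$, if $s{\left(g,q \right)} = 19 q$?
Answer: $-2700$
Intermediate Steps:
$\left(-315 + s{\left(23,n{\left(6 \right)} \right)}\right) \left(-347 + 247\right) = \left(-315 + 19 \cdot 3 \cdot 6\right) \left(-347 + 247\right) = \left(-315 + 19 \cdot 18\right) \left(-100\right) = \left(-315 + 342\right) \left(-100\right) = 27 \left(-100\right) = -2700$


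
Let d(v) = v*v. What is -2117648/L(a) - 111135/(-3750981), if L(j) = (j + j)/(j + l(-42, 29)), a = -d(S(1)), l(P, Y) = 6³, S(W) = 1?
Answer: 284633390658365/1250327 ≈ 2.2765e+8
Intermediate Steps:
d(v) = v²
l(P, Y) = 216
a = -1 (a = -1*1² = -1*1 = -1)
L(j) = 2*j/(216 + j) (L(j) = (j + j)/(j + 216) = (2*j)/(216 + j) = 2*j/(216 + j))
-2117648/L(a) - 111135/(-3750981) = -2117648/(2*(-1)/(216 - 1)) - 111135/(-3750981) = -2117648/(2*(-1)/215) - 111135*(-1/3750981) = -2117648/(2*(-1)*(1/215)) + 37045/1250327 = -2117648/(-2/215) + 37045/1250327 = -2117648*(-215/2) + 37045/1250327 = 227647160 + 37045/1250327 = 284633390658365/1250327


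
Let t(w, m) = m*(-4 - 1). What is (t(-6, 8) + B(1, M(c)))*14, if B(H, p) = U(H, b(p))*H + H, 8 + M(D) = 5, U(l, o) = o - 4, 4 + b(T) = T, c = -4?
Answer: -700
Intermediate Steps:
b(T) = -4 + T
U(l, o) = -4 + o
M(D) = -3 (M(D) = -8 + 5 = -3)
t(w, m) = -5*m (t(w, m) = m*(-5) = -5*m)
B(H, p) = H + H*(-8 + p) (B(H, p) = (-4 + (-4 + p))*H + H = (-8 + p)*H + H = H*(-8 + p) + H = H + H*(-8 + p))
(t(-6, 8) + B(1, M(c)))*14 = (-5*8 + 1*(-7 - 3))*14 = (-40 + 1*(-10))*14 = (-40 - 10)*14 = -50*14 = -700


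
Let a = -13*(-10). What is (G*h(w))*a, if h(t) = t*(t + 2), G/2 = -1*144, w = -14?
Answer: -6289920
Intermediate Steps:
G = -288 (G = 2*(-1*144) = 2*(-144) = -288)
a = 130
h(t) = t*(2 + t)
(G*h(w))*a = -(-4032)*(2 - 14)*130 = -(-4032)*(-12)*130 = -288*168*130 = -48384*130 = -6289920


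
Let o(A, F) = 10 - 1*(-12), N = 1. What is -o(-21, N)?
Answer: -22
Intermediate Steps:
o(A, F) = 22 (o(A, F) = 10 + 12 = 22)
-o(-21, N) = -1*22 = -22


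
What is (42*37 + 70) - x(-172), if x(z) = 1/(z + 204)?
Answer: 51967/32 ≈ 1624.0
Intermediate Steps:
x(z) = 1/(204 + z)
(42*37 + 70) - x(-172) = (42*37 + 70) - 1/(204 - 172) = (1554 + 70) - 1/32 = 1624 - 1*1/32 = 1624 - 1/32 = 51967/32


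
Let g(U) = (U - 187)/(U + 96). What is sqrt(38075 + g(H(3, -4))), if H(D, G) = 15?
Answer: sqrt(469102983)/111 ≈ 195.12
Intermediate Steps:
g(U) = (-187 + U)/(96 + U)
sqrt(38075 + g(H(3, -4))) = sqrt(38075 + (-187 + 15)/(96 + 15)) = sqrt(38075 - 172/111) = sqrt(4226153/111) = sqrt(469102983)/111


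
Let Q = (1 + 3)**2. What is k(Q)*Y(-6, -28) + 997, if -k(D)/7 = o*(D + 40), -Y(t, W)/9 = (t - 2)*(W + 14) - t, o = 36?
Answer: 14987941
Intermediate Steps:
Q = 16 (Q = 4**2 = 16)
Y(t, W) = 9*t - 9*(-2 + t)*(14 + W) (Y(t, W) = -9*((t - 2)*(W + 14) - t) = -9*((-2 + t)*(14 + W) - t) = -9*(-t + (-2 + t)*(14 + W)) = 9*t - 9*(-2 + t)*(14 + W))
k(D) = -10080 - 252*D (k(D) = -252*(D + 40) = -252*(40 + D) = -7*(1440 + 36*D) = -10080 - 252*D)
k(Q)*Y(-6, -28) + 997 = (-10080 - 252*16)*(252 - 117*(-6) + 18*(-28) - 9*(-28)*(-6)) + 997 = (-10080 - 4032)*(252 + 702 - 504 - 1512) + 997 = -14112*(-1062) + 997 = 14986944 + 997 = 14987941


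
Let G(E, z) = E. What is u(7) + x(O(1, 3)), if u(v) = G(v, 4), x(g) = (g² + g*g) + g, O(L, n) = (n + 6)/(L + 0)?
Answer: 178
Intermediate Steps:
O(L, n) = (6 + n)/L
x(g) = g + 2*g² (x(g) = (g² + g²) + g = 2*g² + g = g + 2*g²)
u(v) = v
u(7) + x(O(1, 3)) = 7 + ((6 + 3)/1)*(1 + 2*((6 + 3)/1)) = 7 + (1*9)*(1 + 2*(1*9)) = 7 + 9*(1 + 2*9) = 7 + 9*(1 + 18) = 7 + 9*19 = 7 + 171 = 178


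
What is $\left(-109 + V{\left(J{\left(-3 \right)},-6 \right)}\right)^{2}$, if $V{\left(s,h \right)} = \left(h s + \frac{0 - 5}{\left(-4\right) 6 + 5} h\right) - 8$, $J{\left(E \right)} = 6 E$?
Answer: $\frac{40401}{361} \approx 111.91$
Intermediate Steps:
$V{\left(s,h \right)} = -8 + \frac{5 h}{19} + h s$ ($V{\left(s,h \right)} = \left(h s + - \frac{5}{-24 + 5} h\right) - 8 = \left(h s + - \frac{5}{-19} h\right) - 8 = \left(h s + \left(-5\right) \left(- \frac{1}{19}\right) h\right) - 8 = \left(h s + \frac{5 h}{19}\right) - 8 = \left(\frac{5 h}{19} + h s\right) - 8 = -8 + \frac{5 h}{19} + h s$)
$\left(-109 + V{\left(J{\left(-3 \right)},-6 \right)}\right)^{2} = \left(-109 - \left(\frac{182}{19} + 6 \cdot 6 \left(-3\right)\right)\right)^{2} = \left(-109 - - \frac{1870}{19}\right)^{2} = \left(-109 + \frac{1870}{19}\right)^{2} = \left(- \frac{201}{19}\right)^{2} = \frac{40401}{361}$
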